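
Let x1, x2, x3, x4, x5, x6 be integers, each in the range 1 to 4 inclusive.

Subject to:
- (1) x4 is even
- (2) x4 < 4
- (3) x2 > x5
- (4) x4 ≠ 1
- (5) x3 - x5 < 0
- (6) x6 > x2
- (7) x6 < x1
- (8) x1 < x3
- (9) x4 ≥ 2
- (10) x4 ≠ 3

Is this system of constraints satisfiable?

Constraints 3, 5, 6, 7, and 8 give x1 < x3, x3 < x5, x5 < x2, x2 < x6, x6 < x1. Chaining: x1 < x3 < x5 < x2 < x6 < x1, which forces x1 < x1 — impossible.

Unsatisfiable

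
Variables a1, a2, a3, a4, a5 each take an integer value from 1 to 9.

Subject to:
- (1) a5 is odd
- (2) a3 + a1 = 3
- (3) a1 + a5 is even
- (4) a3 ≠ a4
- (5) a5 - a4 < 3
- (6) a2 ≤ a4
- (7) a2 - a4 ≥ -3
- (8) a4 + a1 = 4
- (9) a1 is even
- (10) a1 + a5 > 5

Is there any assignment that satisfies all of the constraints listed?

Constraint 9 makes a1 even and constraint 1 makes a5 odd, so a1 + a5 must be odd. Constraint 3 says a1 + a5 is even — contradiction.

Unsatisfiable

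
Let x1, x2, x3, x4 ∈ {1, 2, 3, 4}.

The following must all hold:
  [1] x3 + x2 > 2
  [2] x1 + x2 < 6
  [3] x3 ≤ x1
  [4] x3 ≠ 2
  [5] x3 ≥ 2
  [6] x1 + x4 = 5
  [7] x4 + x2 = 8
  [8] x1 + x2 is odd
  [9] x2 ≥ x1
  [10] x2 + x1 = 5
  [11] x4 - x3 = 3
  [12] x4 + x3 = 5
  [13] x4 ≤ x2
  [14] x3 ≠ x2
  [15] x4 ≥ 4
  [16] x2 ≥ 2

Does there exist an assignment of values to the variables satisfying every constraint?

Unsatisfiable

From constraints 13 and 15: x2 ≥ x4 ≥ 4. From constraints 3 and 5: x1 ≥ x3 ≥ 2. Hence x2 + x1 ≥ 6. But constraint 10 requires x2 + x1 = 5, and 5 < 6. Contradiction.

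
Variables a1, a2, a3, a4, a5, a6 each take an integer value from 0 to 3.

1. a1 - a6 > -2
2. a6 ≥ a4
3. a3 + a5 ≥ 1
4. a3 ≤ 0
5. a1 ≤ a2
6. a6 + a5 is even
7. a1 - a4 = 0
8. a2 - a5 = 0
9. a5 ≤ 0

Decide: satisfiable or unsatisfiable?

From constraint 4: a3 ≤ 0. From constraint 9: a5 ≤ 0. Hence a3 + a5 ≤ 0. But constraint 3 requires a3 + a5 ≥ 1, and 1 > 0. Contradiction.

Unsatisfiable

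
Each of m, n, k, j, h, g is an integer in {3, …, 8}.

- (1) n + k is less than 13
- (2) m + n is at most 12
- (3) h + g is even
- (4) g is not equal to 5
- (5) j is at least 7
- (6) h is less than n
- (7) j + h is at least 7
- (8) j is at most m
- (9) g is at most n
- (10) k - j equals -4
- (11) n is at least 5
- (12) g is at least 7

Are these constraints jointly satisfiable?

From constraints 5 and 8: m ≥ j ≥ 7. From constraints 9 and 12: n ≥ g ≥ 7. Hence m + n ≥ 14. But constraint 2 requires m + n ≤ 12, and 12 < 14. Contradiction.

Unsatisfiable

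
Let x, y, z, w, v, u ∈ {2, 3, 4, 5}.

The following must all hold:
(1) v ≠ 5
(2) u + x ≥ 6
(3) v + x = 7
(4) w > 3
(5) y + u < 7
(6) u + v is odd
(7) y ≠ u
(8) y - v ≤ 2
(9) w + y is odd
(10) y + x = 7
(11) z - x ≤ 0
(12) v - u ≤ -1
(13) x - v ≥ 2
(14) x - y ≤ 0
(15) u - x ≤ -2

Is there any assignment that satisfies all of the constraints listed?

Unsatisfiable

Constraints 8, 12, 14, and 15 give x − u ≥ 2, u − v ≥ 1, v − y ≥ -2, y − x ≥ 0.
Adding all 4 inequalities: the left sides telescope to 0, and the right sides sum to 2 + 1 + (-2) + 0 = 1. So 0 ≥ 1, which is false.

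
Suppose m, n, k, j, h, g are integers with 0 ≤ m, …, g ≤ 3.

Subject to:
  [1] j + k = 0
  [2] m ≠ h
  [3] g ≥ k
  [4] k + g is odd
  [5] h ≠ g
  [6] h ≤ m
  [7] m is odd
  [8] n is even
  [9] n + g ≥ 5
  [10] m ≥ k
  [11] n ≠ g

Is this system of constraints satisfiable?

Satisfiable

Try m = 3, n = 2, k = 0, j = 0, h = 1, g = 3.
Check constraint 1: j + k = 0; constraint 9: n + g = 5. The remaining constraints are straightforward to verify.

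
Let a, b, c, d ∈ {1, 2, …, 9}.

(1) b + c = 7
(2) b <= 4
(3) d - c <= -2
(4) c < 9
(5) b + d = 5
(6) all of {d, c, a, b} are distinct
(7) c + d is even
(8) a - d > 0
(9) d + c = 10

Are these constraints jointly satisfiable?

Setting (a, b, c, d) = (5, 1, 6, 4) satisfies everything: constraint 1: b + c = 7; constraint 3: d - c = -2, and the others follow.

Satisfiable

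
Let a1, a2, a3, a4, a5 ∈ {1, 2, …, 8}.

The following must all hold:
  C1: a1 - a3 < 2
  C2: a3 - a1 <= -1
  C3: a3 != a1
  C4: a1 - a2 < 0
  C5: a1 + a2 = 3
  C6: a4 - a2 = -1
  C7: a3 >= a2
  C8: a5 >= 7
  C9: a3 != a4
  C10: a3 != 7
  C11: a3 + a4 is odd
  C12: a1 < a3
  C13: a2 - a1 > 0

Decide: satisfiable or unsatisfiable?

Unsatisfiable

Constraints 2, 4, and 7 give a1 < a2, a2 ≤ a3, a3 < a1. Chaining: a1 < a2 ≤ a3 < a1, which forces a1 < a1 — impossible.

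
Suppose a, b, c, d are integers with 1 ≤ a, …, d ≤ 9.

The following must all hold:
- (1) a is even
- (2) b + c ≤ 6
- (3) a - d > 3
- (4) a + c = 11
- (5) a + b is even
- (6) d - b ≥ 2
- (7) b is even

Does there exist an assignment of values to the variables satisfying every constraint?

Take a = 8, b = 2, c = 3, d = 4. Then constraint 2: b + c = 5; constraint 3: a - d = 4; constraint 4: a + c = 11, and every other listed constraint is also met.

Satisfiable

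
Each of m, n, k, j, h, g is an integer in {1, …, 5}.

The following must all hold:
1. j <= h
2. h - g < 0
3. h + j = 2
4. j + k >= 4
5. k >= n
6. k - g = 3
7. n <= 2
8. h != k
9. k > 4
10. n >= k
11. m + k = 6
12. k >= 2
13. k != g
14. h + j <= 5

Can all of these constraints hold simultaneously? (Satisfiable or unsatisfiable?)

Unsatisfiable

From constraint 9: k ≥ 5. From constraints 7 and 10: k ≤ n and n ≤ 2, so k ≤ 2. But 2 < 5, so no value of k works.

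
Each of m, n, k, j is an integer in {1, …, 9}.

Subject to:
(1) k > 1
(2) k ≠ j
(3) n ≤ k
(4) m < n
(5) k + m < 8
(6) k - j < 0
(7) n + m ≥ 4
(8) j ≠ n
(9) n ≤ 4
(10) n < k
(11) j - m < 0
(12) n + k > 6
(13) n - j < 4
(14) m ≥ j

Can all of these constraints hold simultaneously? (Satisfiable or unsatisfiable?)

Unsatisfiable

Constraints 4, 6, 10, and 11 give m < n, n < k, k < j, j < m. Chaining: m < n < k < j < m, which forces m < m — impossible.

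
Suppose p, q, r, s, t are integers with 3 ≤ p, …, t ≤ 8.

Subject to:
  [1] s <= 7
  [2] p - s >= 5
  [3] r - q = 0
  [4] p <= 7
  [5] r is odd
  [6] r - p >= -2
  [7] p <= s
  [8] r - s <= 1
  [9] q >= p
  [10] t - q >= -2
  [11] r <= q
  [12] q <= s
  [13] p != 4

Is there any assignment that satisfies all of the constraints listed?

Unsatisfiable

Constraints 2, 6, and 8 give s − r ≥ -1, r − p ≥ -2, p − s ≥ 5.
Adding all 3 inequalities: the left sides telescope to 0, and the right sides sum to (-1) + (-2) + 5 = 2. So 0 ≥ 2, which is false.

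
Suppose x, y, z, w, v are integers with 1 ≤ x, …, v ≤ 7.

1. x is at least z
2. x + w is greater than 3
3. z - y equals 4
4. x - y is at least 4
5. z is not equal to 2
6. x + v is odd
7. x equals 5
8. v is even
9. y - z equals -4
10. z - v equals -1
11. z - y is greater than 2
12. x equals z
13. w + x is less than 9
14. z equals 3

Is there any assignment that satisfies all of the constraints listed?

Constraint 7 fixes x = 5 and constraint 14 fixes z = 3, but constraint 12 requires x = z. Since 5 ≠ 3, contradiction.

Unsatisfiable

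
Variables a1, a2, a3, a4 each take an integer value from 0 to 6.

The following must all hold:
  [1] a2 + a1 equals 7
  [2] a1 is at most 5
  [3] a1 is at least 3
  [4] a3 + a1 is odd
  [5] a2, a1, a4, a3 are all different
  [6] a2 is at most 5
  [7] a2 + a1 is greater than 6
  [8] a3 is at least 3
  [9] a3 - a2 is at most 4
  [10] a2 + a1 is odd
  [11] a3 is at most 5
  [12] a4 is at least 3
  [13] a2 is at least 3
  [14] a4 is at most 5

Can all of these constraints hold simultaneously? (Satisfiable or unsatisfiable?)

Constraints 2, 3, 6, 8, 11, 12, 13, and 14 confine each of a2, a1, a4, a3 to the 3 values {3, …, 5}.
Constraint 5 requires all 4 of them to be distinct, but only 3 values are available — impossible by the pigeonhole principle.

Unsatisfiable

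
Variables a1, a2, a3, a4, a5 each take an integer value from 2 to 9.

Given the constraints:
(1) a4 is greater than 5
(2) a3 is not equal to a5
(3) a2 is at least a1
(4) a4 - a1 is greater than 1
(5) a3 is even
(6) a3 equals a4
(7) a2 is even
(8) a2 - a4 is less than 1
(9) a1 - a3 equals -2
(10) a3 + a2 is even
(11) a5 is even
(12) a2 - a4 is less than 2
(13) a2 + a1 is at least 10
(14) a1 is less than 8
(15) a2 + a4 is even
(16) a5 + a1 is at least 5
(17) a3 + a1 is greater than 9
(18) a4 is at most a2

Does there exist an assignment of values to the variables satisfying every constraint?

Satisfiable

The assignment a1 = 4, a2 = 6, a3 = 6, a4 = 6, a5 = 2 works:
  constraint 4 holds since a4 - a1 = 2.
  constraint 8 holds since a2 - a4 = 0.
The rest check out directly.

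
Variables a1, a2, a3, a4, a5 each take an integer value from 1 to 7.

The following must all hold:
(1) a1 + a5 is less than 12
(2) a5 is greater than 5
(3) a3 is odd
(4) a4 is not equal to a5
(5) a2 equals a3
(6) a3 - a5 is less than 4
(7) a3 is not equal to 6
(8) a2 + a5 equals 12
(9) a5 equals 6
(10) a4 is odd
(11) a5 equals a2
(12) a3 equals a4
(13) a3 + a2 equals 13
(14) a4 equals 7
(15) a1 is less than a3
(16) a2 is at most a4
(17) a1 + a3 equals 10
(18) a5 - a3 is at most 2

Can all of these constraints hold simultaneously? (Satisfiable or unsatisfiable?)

Unsatisfiable

Constraint 9 fixes a5 = 6 and constraint 14 fixes a4 = 7. Constraints 5, 11, and 12 give a5 = a2 = a3 = a4, so a5 = a4. But 6 ≠ 7 — contradiction.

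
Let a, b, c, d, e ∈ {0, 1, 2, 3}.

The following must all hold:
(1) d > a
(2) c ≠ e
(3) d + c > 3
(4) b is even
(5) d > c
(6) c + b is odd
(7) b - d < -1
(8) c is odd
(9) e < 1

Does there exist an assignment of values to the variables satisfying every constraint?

Satisfiable

Setting (a, b, c, d, e) = (2, 0, 1, 3, 0) satisfies everything: constraint 3: d + c = 4; constraint 4: b = 0 is even; constraint 7: b - d = -3, and the others follow.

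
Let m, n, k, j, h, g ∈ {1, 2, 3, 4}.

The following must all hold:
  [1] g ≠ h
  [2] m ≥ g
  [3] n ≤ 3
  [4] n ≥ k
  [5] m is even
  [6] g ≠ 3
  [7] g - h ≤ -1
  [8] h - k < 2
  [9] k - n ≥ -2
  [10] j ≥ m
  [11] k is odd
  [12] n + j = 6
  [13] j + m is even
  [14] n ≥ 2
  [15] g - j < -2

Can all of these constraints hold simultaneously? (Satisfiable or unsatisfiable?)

Setting (m, n, k, j, h, g) = (2, 2, 1, 4, 2, 1) satisfies everything: constraint 7: g - h = -1; constraint 8: h - k = 1, and the others follow.

Satisfiable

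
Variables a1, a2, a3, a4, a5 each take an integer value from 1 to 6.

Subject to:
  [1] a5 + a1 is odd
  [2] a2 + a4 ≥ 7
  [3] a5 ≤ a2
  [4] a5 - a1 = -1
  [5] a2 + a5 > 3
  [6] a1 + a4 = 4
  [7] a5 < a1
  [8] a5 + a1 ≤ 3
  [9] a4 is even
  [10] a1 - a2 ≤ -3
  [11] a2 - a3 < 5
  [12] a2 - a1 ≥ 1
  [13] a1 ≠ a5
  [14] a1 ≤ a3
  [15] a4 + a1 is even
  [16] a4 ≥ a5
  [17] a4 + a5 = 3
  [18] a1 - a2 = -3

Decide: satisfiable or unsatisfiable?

The assignment a1 = 2, a2 = 5, a3 = 2, a4 = 2, a5 = 1 works:
  constraint 2 holds since a2 + a4 = 7.
  constraint 4 holds since a5 - a1 = -1.
  constraint 5 holds since a2 + a5 = 6.
The rest check out directly.

Satisfiable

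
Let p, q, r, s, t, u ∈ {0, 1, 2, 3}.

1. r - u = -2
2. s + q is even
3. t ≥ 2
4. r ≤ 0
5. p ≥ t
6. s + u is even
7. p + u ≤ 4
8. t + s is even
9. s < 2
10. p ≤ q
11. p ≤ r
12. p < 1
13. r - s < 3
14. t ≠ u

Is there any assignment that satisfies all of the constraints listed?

From constraints 3 and 5: p ≥ t and t ≥ 2, so p ≥ 2. From constraint 12: p ≤ 0. But 0 < 2, so no value of p works.

Unsatisfiable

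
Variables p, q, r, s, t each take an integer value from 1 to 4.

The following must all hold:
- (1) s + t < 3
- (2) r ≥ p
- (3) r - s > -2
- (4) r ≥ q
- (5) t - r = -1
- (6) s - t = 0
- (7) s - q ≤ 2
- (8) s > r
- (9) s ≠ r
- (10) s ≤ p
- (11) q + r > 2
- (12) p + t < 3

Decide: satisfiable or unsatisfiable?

Unsatisfiable

Constraints 2, 8, and 10 give s ≤ p, p ≤ r, r < s. Chaining: s ≤ p ≤ r < s, which forces s < s — impossible.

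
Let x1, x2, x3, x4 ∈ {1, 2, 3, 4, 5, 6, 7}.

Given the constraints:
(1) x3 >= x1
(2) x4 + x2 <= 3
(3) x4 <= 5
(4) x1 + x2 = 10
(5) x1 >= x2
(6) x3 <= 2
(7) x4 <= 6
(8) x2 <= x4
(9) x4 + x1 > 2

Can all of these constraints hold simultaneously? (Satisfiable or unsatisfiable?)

Unsatisfiable

From constraints 1 and 6: x1 ≤ x3 ≤ 2. From constraints 7 and 8: x2 ≤ x4 ≤ 6. Hence x1 + x2 ≤ 8. But constraint 4 requires x1 + x2 = 10, and 10 > 8. Contradiction.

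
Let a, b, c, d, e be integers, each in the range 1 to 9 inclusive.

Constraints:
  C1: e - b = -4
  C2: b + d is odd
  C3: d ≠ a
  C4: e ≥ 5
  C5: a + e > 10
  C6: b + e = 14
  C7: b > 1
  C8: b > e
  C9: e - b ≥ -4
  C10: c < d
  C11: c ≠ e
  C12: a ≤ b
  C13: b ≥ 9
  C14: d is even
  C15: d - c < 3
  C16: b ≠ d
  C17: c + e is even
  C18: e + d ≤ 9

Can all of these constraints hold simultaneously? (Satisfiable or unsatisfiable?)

Setting (a, b, c, d, e) = (7, 9, 3, 4, 5) satisfies everything: constraint 1: e - b = -4; constraint 5: a + e = 12; constraint 6: b + e = 14, and the others follow.

Satisfiable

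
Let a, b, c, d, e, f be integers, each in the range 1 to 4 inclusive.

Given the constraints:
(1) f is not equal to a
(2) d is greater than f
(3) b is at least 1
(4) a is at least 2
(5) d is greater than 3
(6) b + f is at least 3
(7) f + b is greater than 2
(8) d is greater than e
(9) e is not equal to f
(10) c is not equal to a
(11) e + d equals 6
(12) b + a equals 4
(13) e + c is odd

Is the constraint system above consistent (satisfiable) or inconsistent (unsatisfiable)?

Take a = 2, b = 2, c = 3, d = 4, e = 2, f = 3. Then constraint 6: b + f = 5; constraint 7: f + b = 5; constraint 11: e + d = 6, and every other listed constraint is also met.

Satisfiable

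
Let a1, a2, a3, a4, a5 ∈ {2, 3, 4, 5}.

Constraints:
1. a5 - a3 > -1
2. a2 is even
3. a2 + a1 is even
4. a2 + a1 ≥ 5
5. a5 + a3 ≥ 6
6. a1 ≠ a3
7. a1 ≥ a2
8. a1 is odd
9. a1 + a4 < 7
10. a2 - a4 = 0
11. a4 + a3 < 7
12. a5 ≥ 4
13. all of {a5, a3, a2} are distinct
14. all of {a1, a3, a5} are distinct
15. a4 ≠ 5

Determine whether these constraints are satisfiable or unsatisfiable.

Unsatisfiable

Constraint 2 makes a2 even and constraint 8 makes a1 odd, so a2 + a1 must be odd. Constraint 3 says a2 + a1 is even — contradiction.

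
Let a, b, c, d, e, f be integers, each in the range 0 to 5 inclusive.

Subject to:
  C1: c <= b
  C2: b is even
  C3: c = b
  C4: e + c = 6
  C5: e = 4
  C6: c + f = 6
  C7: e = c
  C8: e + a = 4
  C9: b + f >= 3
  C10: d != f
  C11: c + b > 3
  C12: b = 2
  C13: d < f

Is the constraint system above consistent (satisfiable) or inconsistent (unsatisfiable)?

Constraint 5 fixes e = 4 and constraint 12 fixes b = 2. Constraints 3 and 7 give e = c = b, so e = b. But 4 ≠ 2 — contradiction.

Unsatisfiable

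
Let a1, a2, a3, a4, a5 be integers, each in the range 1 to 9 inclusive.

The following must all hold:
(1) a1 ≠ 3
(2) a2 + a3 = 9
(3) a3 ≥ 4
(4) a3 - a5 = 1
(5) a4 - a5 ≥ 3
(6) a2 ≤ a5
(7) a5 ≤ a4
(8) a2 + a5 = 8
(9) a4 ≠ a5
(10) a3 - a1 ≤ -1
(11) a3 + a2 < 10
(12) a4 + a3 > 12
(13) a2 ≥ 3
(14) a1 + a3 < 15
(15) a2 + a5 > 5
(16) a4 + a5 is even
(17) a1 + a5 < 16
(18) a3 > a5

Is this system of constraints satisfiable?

The assignment a1 = 9, a2 = 4, a3 = 5, a4 = 8, a5 = 4 works:
  constraint 2 holds since a2 + a3 = 9.
  constraint 4 holds since a3 - a5 = 1.
The rest check out directly.

Satisfiable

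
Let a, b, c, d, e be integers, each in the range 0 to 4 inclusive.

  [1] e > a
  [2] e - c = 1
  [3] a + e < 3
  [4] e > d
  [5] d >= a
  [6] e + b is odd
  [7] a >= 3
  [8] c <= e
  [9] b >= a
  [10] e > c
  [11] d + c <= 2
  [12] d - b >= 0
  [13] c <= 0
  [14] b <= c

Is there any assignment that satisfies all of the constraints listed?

Unsatisfiable

From constraints 7 and 9: b ≥ a and a ≥ 3, so b ≥ 3. From constraints 13 and 14: b ≤ c and c ≤ 0, so b ≤ 0. But 0 < 3, so no value of b works.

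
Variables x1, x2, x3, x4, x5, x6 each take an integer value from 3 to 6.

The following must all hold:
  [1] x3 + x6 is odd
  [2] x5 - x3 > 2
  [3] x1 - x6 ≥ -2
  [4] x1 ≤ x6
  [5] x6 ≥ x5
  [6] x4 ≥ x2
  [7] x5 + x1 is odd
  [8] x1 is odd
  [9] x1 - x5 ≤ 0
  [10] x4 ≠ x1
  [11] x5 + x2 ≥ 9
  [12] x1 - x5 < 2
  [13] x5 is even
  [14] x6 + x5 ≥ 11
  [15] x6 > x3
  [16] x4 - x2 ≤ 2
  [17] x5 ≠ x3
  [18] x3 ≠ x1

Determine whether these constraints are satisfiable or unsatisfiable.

Satisfiable

One satisfying assignment is x1 = 5, x2 = 6, x3 = 3, x4 = 6, x5 = 6, x6 = 6.
For the less obvious constraints — constraint 2: x5 - x3 = 3; constraint 3: x1 - x6 = -1 — and the others hold by inspection.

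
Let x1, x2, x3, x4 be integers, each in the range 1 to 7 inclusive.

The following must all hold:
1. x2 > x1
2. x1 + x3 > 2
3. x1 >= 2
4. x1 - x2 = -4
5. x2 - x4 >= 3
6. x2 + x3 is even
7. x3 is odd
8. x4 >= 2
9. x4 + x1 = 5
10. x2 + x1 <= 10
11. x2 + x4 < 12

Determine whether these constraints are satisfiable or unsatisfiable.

Satisfiable

Try x1 = 3, x2 = 7, x3 = 1, x4 = 2.
Check constraint 2: x1 + x3 = 4; constraint 4: x1 - x2 = -4; constraint 5: x2 - x4 = 5. The remaining constraints are straightforward to verify.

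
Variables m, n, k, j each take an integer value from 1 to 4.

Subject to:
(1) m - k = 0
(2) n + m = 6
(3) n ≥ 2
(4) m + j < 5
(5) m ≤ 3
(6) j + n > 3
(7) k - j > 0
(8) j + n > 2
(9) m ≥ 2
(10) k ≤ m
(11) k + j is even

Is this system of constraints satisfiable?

Satisfiable

Take m = 3, n = 3, k = 3, j = 1. Then constraint 1: m - k = 0; constraint 2: n + m = 6, and every other listed constraint is also met.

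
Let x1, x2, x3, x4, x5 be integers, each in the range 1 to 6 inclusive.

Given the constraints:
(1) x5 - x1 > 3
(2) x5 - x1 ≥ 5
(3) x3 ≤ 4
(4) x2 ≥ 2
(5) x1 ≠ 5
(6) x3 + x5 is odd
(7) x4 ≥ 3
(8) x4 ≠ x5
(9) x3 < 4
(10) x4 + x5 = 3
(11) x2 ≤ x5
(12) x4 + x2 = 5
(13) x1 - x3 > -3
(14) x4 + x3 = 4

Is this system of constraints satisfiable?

Unsatisfiable

From constraint 7: x4 ≥ 3. From constraints 4 and 11: x5 ≥ x2 ≥ 2. Hence x4 + x5 ≥ 5. But constraint 10 requires x4 + x5 = 3, and 3 < 5. Contradiction.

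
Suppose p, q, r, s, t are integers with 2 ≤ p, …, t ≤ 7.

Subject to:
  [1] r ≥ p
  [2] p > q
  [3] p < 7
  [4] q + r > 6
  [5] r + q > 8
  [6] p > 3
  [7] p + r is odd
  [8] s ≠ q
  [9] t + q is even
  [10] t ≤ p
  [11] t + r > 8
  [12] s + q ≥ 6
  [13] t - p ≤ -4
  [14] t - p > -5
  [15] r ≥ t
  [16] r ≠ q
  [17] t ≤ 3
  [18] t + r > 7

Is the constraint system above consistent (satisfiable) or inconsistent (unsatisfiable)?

The assignment p = 6, q = 2, r = 7, s = 7, t = 2 works:
  constraint 4 holds since q + r = 9.
  constraint 5 holds since r + q = 9.
  constraint 11 holds since t + r = 9.
The rest check out directly.

Satisfiable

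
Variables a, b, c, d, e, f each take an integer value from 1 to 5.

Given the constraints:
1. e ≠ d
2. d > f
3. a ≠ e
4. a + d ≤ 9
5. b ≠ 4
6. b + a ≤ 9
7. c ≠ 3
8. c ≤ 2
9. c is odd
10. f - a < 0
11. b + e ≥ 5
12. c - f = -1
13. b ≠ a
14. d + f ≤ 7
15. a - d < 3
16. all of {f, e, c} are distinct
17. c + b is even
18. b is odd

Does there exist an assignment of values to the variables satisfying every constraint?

The assignment a = 4, b = 3, c = 1, d = 4, e = 3, f = 2 works:
  constraint 4 holds since a + d = 8.
  constraint 6 holds since b + a = 7.
The rest check out directly.

Satisfiable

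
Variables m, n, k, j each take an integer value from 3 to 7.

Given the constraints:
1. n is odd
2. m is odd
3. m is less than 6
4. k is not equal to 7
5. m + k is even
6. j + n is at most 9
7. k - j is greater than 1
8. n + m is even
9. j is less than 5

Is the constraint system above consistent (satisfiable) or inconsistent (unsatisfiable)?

The assignment m = 3, n = 5, k = 5, j = 3 works:
  constraint 6 holds since j + n = 8.
  constraint 7 holds since k - j = 2.
The rest check out directly.

Satisfiable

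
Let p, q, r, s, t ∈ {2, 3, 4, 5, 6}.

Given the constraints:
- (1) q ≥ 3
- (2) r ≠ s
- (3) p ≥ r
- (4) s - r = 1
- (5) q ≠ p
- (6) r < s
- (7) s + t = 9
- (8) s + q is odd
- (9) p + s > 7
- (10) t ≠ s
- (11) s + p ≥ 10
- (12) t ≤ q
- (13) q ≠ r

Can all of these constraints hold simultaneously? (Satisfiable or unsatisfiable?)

Satisfiable

Take p = 5, q = 6, r = 4, s = 5, t = 4. Then constraint 4: s - r = 1; constraint 7: s + t = 9, and every other listed constraint is also met.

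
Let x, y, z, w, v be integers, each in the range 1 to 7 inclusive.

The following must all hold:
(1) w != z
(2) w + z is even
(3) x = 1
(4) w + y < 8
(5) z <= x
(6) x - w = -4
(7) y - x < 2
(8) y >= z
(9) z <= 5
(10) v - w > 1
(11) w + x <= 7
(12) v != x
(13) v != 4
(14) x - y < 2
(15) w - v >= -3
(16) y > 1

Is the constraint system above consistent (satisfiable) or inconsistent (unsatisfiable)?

Try x = 1, y = 2, z = 1, w = 5, v = 7.
Check constraint 4: w + y = 7; constraint 6: x - w = -4; constraint 7: y - x = 1. The remaining constraints are straightforward to verify.

Satisfiable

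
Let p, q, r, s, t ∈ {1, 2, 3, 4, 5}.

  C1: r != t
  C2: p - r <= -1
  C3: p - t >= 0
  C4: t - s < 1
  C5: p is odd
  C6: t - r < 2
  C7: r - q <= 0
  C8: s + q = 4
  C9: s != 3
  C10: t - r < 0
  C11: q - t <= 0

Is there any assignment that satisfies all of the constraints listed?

Unsatisfiable

Constraints 2, 3, 7, and 11 give t − q ≥ 0, q − r ≥ 0, r − p ≥ 1, p − t ≥ 0.
Adding all 4 inequalities: the left sides telescope to 0, and the right sides sum to 0 + 0 + 1 + 0 = 1. So 0 ≥ 1, which is false.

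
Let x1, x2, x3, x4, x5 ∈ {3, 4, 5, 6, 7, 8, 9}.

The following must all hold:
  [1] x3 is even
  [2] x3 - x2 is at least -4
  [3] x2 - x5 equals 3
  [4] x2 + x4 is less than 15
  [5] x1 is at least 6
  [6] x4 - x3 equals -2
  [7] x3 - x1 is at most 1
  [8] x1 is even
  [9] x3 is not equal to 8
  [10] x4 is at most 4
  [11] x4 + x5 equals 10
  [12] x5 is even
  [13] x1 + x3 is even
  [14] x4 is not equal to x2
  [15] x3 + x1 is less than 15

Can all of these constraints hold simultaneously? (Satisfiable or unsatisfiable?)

Take x1 = 8, x2 = 9, x3 = 6, x4 = 4, x5 = 6. Then constraint 2: x3 - x2 = -3; constraint 3: x2 - x5 = 3, and every other listed constraint is also met.

Satisfiable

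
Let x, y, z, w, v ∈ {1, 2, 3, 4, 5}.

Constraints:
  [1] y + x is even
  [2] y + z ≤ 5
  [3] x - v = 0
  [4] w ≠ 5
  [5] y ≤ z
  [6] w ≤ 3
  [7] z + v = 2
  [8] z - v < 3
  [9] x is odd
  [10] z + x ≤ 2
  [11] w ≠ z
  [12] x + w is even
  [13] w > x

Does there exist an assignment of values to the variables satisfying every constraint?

Setting (x, y, z, w, v) = (1, 1, 1, 3, 1) satisfies everything: constraint 2: y + z = 2; constraint 3: x - v = 0; constraint 7: z + v = 2, and the others follow.

Satisfiable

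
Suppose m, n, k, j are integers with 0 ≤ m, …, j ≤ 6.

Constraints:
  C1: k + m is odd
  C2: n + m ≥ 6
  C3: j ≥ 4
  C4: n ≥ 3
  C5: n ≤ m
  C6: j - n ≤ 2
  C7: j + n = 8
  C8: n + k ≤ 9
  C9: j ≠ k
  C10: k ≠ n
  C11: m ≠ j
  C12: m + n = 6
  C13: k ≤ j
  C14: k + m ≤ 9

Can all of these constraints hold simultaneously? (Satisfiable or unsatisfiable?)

Satisfiable

Try m = 3, n = 3, k = 4, j = 5.
Check constraint 2: n + m = 6; constraint 6: j - n = 2. The remaining constraints are straightforward to verify.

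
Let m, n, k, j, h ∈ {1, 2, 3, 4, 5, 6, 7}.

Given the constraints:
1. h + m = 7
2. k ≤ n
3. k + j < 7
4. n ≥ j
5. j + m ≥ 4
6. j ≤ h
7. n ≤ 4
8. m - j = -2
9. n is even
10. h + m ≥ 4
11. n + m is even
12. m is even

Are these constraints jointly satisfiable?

Satisfiable

The assignment m = 2, n = 4, k = 1, j = 4, h = 5 works:
  constraint 1 holds since h + m = 7.
  constraint 3 holds since k + j = 5.
The rest check out directly.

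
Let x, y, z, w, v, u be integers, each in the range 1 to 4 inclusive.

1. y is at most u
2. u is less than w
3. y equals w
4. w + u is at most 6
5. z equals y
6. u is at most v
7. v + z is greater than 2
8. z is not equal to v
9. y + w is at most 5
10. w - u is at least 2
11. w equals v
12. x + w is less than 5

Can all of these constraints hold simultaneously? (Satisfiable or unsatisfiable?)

Unsatisfiable

From constraints 3, 5, and 11, z = y = w = v, so z = v. But constraint 8 says z ≠ v. Contradiction.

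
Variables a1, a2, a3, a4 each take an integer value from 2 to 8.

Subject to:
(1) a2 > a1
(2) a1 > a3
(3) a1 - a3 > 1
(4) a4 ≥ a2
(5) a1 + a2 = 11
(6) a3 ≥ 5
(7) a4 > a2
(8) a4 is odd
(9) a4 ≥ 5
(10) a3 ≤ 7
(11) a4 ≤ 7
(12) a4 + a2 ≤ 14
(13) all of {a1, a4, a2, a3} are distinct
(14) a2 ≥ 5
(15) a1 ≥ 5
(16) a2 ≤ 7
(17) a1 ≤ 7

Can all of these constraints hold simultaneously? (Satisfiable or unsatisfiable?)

Constraints 6, 9, 10, 11, 14, 15, 16, and 17 confine each of a1, a4, a2, a3 to the 3 values {5, …, 7}.
Constraint 13 requires all 4 of them to be distinct, but only 3 values are available — impossible by the pigeonhole principle.

Unsatisfiable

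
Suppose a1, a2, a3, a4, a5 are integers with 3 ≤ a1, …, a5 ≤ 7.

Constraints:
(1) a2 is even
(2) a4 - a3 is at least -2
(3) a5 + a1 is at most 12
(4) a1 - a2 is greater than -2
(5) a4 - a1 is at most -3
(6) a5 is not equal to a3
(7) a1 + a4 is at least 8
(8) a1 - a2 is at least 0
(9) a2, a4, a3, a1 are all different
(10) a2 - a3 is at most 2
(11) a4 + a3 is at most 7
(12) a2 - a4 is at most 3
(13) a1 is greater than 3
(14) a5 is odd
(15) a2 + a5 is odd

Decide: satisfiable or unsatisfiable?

Satisfiable

The assignment a1 = 7, a2 = 6, a3 = 4, a4 = 3, a5 = 5 works:
  constraint 2 holds since a4 - a3 = -1.
  constraint 3 holds since a5 + a1 = 12.
The rest check out directly.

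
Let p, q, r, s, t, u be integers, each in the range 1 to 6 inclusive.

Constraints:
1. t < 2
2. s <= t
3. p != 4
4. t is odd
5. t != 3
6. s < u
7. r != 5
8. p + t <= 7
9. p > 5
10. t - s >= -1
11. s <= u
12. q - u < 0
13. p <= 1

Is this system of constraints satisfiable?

From constraint 9: p ≥ 6. From constraint 13: p ≤ 1. But 1 < 6, so no value of p works.

Unsatisfiable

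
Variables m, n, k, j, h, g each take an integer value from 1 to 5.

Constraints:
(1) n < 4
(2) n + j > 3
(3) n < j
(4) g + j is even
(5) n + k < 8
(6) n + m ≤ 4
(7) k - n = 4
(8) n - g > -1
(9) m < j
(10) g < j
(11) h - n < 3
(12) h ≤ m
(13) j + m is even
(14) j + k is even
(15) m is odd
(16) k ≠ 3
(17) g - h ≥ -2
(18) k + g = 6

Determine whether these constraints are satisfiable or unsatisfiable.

Setting (m, n, k, j, h, g) = (1, 1, 5, 5, 1, 1) satisfies everything: constraint 2: n + j = 6; constraint 5: n + k = 6, and the others follow.

Satisfiable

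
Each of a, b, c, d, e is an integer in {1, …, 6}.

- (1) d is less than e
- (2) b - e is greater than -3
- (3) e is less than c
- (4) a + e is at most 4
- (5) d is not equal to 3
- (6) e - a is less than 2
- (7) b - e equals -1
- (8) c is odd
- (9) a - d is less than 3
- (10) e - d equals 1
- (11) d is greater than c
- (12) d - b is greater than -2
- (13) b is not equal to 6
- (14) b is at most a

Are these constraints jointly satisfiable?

Unsatisfiable

Constraints 1, 3, and 11 give e < c, c < d, d < e. Chaining: e < c < d < e, which forces e < e — impossible.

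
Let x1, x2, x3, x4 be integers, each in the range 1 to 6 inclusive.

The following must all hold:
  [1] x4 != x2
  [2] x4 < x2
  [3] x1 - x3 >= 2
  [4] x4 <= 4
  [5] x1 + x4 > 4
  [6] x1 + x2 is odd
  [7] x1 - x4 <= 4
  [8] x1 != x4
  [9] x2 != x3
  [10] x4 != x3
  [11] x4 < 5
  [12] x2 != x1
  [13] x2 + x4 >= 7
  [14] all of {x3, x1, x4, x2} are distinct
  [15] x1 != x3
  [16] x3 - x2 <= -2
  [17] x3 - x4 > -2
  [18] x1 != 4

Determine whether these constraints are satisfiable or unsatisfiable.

Satisfiable

The assignment x1 = 5, x2 = 6, x3 = 1, x4 = 2 works:
  constraint 3 holds since x1 - x3 = 4.
  constraint 5 holds since x1 + x4 = 7.
The rest check out directly.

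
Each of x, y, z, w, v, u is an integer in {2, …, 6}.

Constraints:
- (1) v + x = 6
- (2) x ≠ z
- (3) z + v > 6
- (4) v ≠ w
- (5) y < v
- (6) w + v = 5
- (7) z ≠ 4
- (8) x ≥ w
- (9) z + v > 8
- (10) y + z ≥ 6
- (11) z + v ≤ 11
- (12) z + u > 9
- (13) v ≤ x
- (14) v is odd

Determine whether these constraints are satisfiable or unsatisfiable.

Setting (x, y, z, w, v, u) = (3, 2, 6, 2, 3, 5) satisfies everything: constraint 1: v + x = 6; constraint 3: z + v = 9; constraint 6: w + v = 5, and the others follow.

Satisfiable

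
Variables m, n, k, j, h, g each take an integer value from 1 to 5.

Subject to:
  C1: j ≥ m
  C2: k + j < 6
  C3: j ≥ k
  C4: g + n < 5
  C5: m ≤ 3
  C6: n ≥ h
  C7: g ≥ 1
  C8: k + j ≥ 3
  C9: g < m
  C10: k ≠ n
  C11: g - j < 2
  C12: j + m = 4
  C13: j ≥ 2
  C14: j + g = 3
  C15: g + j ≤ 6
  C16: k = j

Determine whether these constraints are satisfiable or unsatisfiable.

Satisfiable

Try m = 2, n = 3, k = 2, j = 2, h = 3, g = 1.
Check constraint 2: k + j = 4; constraint 4: g + n = 4. The remaining constraints are straightforward to verify.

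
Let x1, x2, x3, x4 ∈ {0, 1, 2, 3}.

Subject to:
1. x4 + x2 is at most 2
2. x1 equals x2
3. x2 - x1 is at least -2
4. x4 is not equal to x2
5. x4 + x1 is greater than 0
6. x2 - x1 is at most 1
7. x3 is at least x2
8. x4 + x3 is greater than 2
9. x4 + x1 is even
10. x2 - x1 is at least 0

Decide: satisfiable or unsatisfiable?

Satisfiable

The assignment x1 = 0, x2 = 0, x3 = 2, x4 = 2 works:
  constraint 1 holds since x4 + x2 = 2.
  constraint 3 holds since x2 - x1 = 0.
The rest check out directly.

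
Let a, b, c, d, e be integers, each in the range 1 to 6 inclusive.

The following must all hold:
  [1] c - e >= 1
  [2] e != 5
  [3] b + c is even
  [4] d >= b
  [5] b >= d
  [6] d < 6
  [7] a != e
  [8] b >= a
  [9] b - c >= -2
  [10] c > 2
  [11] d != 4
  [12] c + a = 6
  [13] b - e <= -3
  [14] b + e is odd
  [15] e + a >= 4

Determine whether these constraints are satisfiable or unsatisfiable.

Unsatisfiable

Constraints 1, 9, and 13 give b − c ≥ -2, c − e ≥ 1, e − b ≥ 3.
Adding all 3 inequalities: the left sides telescope to 0, and the right sides sum to (-2) + 1 + 3 = 2. So 0 ≥ 2, which is false.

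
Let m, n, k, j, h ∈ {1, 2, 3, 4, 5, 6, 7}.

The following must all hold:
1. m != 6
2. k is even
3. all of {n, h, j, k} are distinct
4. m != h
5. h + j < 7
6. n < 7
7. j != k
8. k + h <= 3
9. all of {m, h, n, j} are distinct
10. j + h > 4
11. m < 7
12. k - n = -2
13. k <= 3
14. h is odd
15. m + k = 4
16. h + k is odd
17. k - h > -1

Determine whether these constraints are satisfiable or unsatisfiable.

Take m = 2, n = 4, k = 2, j = 5, h = 1. Then constraint 5: h + j = 6; constraint 8: k + h = 3, and every other listed constraint is also met.

Satisfiable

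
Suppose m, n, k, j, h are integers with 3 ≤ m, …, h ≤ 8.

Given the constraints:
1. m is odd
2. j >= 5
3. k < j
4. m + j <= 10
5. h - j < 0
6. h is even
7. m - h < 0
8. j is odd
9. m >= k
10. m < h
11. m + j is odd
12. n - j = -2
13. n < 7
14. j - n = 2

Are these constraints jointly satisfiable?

Constraint 1 makes m odd and constraint 8 makes j odd, so m + j must be even. Constraint 11 says m + j is odd — contradiction.

Unsatisfiable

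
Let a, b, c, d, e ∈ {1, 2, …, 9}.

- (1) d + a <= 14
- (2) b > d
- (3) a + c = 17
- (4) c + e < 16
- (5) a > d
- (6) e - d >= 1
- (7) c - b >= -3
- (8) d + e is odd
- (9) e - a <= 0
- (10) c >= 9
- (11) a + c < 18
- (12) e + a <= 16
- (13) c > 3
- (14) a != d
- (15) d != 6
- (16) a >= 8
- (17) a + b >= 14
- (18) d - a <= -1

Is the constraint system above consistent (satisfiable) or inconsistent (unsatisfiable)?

Satisfiable

One satisfying assignment is a = 8, b = 9, c = 9, d = 5, e = 6.
For the less obvious constraints — constraint 1: d + a = 13; constraint 3: a + c = 17; constraint 4: c + e = 15 — and the others hold by inspection.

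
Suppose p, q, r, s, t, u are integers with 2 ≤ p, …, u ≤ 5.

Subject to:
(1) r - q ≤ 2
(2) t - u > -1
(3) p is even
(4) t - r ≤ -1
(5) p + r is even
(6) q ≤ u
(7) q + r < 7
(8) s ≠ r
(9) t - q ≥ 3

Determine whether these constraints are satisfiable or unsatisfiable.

Constraints 1, 4, and 9 give q − r ≥ -2, r − t ≥ 1, t − q ≥ 3.
Adding all 3 inequalities: the left sides telescope to 0, and the right sides sum to (-2) + 1 + 3 = 2. So 0 ≥ 2, which is false.

Unsatisfiable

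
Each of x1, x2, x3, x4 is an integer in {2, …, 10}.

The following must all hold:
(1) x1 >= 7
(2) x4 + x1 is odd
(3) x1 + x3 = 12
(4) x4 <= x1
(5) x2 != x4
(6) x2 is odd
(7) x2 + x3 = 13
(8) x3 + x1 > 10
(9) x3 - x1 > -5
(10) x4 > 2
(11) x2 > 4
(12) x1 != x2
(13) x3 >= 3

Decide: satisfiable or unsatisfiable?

Satisfiable

Take x1 = 8, x2 = 9, x3 = 4, x4 = 3. Then constraint 3: x1 + x3 = 12; constraint 7: x2 + x3 = 13, and every other listed constraint is also met.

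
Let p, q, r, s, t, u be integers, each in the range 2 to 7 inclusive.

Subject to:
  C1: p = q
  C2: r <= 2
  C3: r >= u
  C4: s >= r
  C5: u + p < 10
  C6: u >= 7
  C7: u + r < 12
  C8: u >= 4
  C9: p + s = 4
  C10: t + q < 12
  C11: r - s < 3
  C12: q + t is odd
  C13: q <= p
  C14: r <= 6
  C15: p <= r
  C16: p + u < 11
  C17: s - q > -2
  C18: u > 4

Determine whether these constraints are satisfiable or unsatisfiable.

From constraint 6: u ≥ 7. From constraints 3 and 14: u ≤ r and r ≤ 6, so u ≤ 6. But 6 < 7, so no value of u works.

Unsatisfiable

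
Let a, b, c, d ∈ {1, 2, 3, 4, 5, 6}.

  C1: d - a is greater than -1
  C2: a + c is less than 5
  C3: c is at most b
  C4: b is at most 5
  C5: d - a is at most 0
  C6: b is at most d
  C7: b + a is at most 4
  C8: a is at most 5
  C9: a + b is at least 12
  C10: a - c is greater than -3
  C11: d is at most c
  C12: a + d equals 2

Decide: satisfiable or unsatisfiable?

Unsatisfiable

From constraint 8: a ≤ 5. From constraint 4: b ≤ 5. Hence a + b ≤ 10. But constraint 9 requires a + b ≥ 12, and 12 > 10. Contradiction.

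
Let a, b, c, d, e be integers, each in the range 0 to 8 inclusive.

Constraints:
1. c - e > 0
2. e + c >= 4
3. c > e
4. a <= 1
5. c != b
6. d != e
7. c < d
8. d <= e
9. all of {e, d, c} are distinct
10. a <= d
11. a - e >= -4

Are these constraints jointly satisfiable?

Constraints 1, 7, and 8 give c < d, d ≤ e, e < c. Chaining: c < d ≤ e < c, which forces c < c — impossible.

Unsatisfiable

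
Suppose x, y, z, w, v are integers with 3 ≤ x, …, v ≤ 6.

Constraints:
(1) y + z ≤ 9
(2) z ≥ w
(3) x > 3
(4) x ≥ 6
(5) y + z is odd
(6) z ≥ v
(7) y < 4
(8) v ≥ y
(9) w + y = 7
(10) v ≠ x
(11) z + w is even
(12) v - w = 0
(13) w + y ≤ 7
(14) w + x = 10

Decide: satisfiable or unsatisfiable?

Take x = 6, y = 3, z = 6, w = 4, v = 4. Then constraint 1: y + z = 9; constraint 9: w + y = 7, and every other listed constraint is also met.

Satisfiable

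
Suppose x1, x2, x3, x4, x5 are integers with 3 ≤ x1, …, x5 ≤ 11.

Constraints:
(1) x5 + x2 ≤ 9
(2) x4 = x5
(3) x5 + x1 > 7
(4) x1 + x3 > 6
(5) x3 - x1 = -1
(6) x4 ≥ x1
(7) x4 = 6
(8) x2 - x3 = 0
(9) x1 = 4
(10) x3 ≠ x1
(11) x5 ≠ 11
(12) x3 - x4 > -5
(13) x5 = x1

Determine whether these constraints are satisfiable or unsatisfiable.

Constraint 7 fixes x4 = 6 and constraint 9 fixes x1 = 4. Constraints 2 and 13 give x4 = x5 = x1, so x4 = x1. But 6 ≠ 4 — contradiction.

Unsatisfiable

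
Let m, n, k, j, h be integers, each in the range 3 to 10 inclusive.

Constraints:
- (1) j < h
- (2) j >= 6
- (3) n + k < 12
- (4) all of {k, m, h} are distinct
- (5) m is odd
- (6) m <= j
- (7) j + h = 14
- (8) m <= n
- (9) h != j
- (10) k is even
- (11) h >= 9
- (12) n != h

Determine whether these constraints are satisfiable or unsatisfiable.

From constraint 2: j ≥ 6. From constraint 11: h ≥ 9. Hence j + h ≥ 15. But constraint 7 requires j + h = 14, and 14 < 15. Contradiction.

Unsatisfiable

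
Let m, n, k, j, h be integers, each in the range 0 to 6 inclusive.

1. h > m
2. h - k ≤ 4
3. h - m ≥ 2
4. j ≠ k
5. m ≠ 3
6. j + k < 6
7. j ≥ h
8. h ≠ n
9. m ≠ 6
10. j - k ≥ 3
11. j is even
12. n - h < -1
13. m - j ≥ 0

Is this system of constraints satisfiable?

Constraints 2, 3, 10, and 13 give h − m ≥ 2, m − j ≥ 0, j − k ≥ 3, k − h ≥ -4.
Adding all 4 inequalities: the left sides telescope to 0, and the right sides sum to 2 + 0 + 3 + (-4) = 1. So 0 ≥ 1, which is false.

Unsatisfiable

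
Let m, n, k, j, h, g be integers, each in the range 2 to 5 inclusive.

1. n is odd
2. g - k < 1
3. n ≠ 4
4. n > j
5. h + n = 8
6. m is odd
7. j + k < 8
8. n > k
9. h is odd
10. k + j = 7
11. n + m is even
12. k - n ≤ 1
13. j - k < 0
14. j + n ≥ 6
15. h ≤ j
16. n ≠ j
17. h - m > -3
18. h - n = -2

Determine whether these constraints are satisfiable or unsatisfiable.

Satisfiable

Try m = 5, n = 5, k = 4, j = 3, h = 3, g = 4.
Check constraint 2: g - k = 0; constraint 5: h + n = 8; constraint 7: j + k = 7. The remaining constraints are straightforward to verify.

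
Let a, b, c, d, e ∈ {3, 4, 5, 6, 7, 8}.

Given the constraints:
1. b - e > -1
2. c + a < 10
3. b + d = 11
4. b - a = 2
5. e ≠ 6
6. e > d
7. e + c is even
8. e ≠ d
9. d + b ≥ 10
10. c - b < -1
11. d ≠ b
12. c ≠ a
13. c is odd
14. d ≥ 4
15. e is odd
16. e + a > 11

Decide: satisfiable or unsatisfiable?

One satisfying assignment is a = 5, b = 7, c = 3, d = 4, e = 7.
For the less obvious constraints — constraint 1: b - e = 0; constraint 2: c + a = 8; constraint 3: b + d = 11 — and the others hold by inspection.

Satisfiable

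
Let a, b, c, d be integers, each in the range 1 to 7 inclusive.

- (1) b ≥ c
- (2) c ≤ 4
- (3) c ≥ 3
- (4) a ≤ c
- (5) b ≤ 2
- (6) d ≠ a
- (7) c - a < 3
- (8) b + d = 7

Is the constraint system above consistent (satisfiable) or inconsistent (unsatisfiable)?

Unsatisfiable

From constraints 1 and 3: b ≥ c and c ≥ 3, so b ≥ 3. From constraint 5: b ≤ 2. But 2 < 3, so no value of b works.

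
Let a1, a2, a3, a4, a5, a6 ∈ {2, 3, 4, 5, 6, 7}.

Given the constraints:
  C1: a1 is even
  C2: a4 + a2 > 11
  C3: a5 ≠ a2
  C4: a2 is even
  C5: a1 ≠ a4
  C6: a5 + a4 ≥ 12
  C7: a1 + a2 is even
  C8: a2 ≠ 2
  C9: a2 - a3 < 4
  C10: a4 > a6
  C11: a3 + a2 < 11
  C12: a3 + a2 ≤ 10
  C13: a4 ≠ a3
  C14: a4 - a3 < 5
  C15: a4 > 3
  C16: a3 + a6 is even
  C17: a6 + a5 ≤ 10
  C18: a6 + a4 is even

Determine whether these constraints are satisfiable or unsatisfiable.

Satisfiable

The assignment a1 = 2, a2 = 6, a3 = 3, a4 = 7, a5 = 5, a6 = 3 works:
  constraint 2 holds since a4 + a2 = 13.
  constraint 6 holds since a5 + a4 = 12.
The rest check out directly.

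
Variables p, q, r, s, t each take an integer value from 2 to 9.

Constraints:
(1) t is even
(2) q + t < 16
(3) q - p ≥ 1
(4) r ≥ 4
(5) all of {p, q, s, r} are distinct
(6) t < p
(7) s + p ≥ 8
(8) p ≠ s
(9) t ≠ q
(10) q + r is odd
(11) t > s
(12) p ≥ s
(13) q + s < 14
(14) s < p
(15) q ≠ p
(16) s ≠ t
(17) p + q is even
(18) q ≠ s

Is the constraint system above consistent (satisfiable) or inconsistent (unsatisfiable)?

Satisfiable

One satisfying assignment is p = 5, q = 9, r = 4, s = 3, t = 4.
For the less obvious constraints — constraint 2: q + t = 13; constraint 3: q - p = 4; constraint 7: s + p = 8 — and the others hold by inspection.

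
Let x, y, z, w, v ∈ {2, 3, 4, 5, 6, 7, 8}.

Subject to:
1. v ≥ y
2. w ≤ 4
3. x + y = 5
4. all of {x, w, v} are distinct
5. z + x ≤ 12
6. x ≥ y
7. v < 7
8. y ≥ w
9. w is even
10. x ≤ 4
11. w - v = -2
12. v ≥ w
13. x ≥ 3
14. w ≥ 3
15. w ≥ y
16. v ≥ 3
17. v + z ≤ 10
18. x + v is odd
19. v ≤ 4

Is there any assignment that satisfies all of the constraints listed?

Constraints 2, 10, 13, 14, 16, and 19 confine each of x, w, v to the 2 values {3, 4}.
Constraint 4 requires all 3 of them to be distinct, but only 2 values are available — impossible by the pigeonhole principle.

Unsatisfiable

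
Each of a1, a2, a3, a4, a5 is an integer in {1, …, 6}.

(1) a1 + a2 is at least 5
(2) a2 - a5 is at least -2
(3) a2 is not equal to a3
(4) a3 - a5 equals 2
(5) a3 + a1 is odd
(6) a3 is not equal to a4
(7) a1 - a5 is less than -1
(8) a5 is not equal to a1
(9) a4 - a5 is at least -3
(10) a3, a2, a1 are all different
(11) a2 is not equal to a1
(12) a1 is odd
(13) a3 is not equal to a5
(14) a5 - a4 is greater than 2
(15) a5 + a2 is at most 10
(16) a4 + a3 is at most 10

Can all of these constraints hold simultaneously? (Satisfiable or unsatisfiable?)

Satisfiable

One satisfying assignment is a1 = 1, a2 = 5, a3 = 6, a4 = 1, a5 = 4.
For the less obvious constraints — constraint 1: a1 + a2 = 6; constraint 2: a2 - a5 = 1; constraint 4: a3 - a5 = 2 — and the others hold by inspection.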